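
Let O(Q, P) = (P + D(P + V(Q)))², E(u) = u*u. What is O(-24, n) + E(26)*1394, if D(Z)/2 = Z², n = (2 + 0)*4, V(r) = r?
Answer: 1212744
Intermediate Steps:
E(u) = u²
n = 8 (n = 2*4 = 8)
D(Z) = 2*Z²
O(Q, P) = (P + 2*(P + Q)²)²
O(-24, n) + E(26)*1394 = (8 + 2*(8 - 24)²)² + 26²*1394 = (8 + 2*(-16)²)² + 676*1394 = (8 + 2*256)² + 942344 = (8 + 512)² + 942344 = 520² + 942344 = 270400 + 942344 = 1212744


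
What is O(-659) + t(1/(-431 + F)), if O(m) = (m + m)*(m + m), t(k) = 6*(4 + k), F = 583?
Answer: 132023251/76 ≈ 1.7371e+6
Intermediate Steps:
t(k) = 24 + 6*k
O(m) = 4*m**2 (O(m) = (2*m)*(2*m) = 4*m**2)
O(-659) + t(1/(-431 + F)) = 4*(-659)**2 + (24 + 6/(-431 + 583)) = 4*434281 + (24 + 6/152) = 1737124 + (24 + 6*(1/152)) = 1737124 + (24 + 3/76) = 1737124 + 1827/76 = 132023251/76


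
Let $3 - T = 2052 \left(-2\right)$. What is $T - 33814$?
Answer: $-29707$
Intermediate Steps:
$T = 4107$ ($T = 3 - 2052 \left(-2\right) = 3 - -4104 = 3 + 4104 = 4107$)
$T - 33814 = 4107 - 33814 = -29707$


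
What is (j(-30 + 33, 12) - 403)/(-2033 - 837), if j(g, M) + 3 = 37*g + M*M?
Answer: 151/2870 ≈ 0.052613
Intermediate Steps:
j(g, M) = -3 + M² + 37*g (j(g, M) = -3 + (37*g + M*M) = -3 + (37*g + M²) = -3 + (M² + 37*g) = -3 + M² + 37*g)
(j(-30 + 33, 12) - 403)/(-2033 - 837) = ((-3 + 12² + 37*(-30 + 33)) - 403)/(-2033 - 837) = ((-3 + 144 + 37*3) - 403)/(-2870) = ((-3 + 144 + 111) - 403)*(-1/2870) = (252 - 403)*(-1/2870) = -151*(-1/2870) = 151/2870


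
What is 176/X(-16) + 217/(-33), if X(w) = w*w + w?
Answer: -964/165 ≈ -5.8424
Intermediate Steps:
X(w) = w + w² (X(w) = w² + w = w + w²)
176/X(-16) + 217/(-33) = 176/((-16*(1 - 16))) + 217/(-33) = 176/((-16*(-15))) + 217*(-1/33) = 176/240 - 217/33 = 176*(1/240) - 217/33 = 11/15 - 217/33 = -964/165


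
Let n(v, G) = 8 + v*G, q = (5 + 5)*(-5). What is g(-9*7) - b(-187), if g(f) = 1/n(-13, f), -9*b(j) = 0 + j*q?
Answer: 7732459/7443 ≈ 1038.9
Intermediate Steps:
q = -50 (q = 10*(-5) = -50)
n(v, G) = 8 + G*v
b(j) = 50*j/9 (b(j) = -(0 + j*(-50))/9 = -(0 - 50*j)/9 = -(-50)*j/9 = 50*j/9)
g(f) = 1/(8 - 13*f) (g(f) = 1/(8 + f*(-13)) = 1/(8 - 13*f))
g(-9*7) - b(-187) = 1/(8 - (-117)*7) - 50*(-187)/9 = 1/(8 - 13*(-63)) - 1*(-9350/9) = 1/(8 + 819) + 9350/9 = 1/827 + 9350/9 = 7732459/7443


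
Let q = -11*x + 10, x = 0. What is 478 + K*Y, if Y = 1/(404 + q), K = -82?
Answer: 98905/207 ≈ 477.80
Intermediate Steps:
q = 10 (q = -11*0 + 10 = 0 + 10 = 10)
Y = 1/414 (Y = 1/(404 + 10) = 1/414 ≈ 0.0024155)
478 + K*Y = 478 - 82*1/414 = 478 - 41/207 = 98905/207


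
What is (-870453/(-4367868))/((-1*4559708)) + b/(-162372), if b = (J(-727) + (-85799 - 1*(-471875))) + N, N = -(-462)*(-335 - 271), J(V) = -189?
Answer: -58595131842792841/89828712742294288 ≈ -0.65230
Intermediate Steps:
N = -279972 (N = -(-462)*(-606) = -1*279972 = -279972)
b = 105915 (b = (-189 + (-85799 - 1*(-471875))) - 279972 = (-189 + (-85799 + 471875)) - 279972 = (-189 + 386076) - 279972 = 385887 - 279972 = 105915)
(-870453/(-4367868))/((-1*4559708)) + b/(-162372) = (-870453/(-4367868))/((-1*4559708)) + 105915/(-162372) = -870453*(-1/4367868)/(-4559708) + 105915*(-1/162372) = (290151/1455956)*(-1/4559708) - 35305/54124 = -290151/6638734220848 - 35305/54124 = -58595131842792841/89828712742294288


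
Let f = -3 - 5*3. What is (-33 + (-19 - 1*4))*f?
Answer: 1008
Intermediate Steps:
f = -18 (f = -3 - 15 = -18)
(-33 + (-19 - 1*4))*f = (-33 + (-19 - 1*4))*(-18) = (-33 + (-19 - 4))*(-18) = (-33 - 23)*(-18) = -56*(-18) = 1008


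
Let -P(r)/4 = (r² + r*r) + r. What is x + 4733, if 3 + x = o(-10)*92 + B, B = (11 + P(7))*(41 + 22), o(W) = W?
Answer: -21957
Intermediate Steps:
P(r) = -8*r² - 4*r (P(r) = -4*((r² + r*r) + r) = -4*((r² + r²) + r) = -4*(2*r² + r) = -4*(r + 2*r²) = -8*r² - 4*r)
B = -25767 (B = (11 - 4*7*(1 + 2*7))*(41 + 22) = (11 - 4*7*(1 + 14))*63 = (11 - 4*7*15)*63 = (11 - 420)*63 = -409*63 = -25767)
x = -26690 (x = -3 + (-10*92 - 25767) = -3 + (-920 - 25767) = -3 - 26687 = -26690)
x + 4733 = -26690 + 4733 = -21957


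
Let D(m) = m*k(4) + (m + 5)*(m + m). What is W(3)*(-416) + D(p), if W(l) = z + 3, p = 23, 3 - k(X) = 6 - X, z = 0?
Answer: 63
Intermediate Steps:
k(X) = -3 + X (k(X) = 3 - (6 - X) = 3 + (-6 + X) = -3 + X)
W(l) = 3 (W(l) = 0 + 3 = 3)
D(m) = m + 2*m*(5 + m) (D(m) = m*(-3 + 4) + (m + 5)*(m + m) = m*1 + (5 + m)*(2*m) = m + 2*m*(5 + m))
W(3)*(-416) + D(p) = 3*(-416) + 23*(11 + 2*23) = -1248 + 23*(11 + 46) = -1248 + 23*57 = -1248 + 1311 = 63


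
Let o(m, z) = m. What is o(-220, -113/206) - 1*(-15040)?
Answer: 14820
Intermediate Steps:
o(-220, -113/206) - 1*(-15040) = -220 - 1*(-15040) = -220 + 15040 = 14820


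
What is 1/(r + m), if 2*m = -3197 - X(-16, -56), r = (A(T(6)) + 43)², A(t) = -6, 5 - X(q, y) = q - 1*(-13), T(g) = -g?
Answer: -2/467 ≈ -0.0042827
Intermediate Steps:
X(q, y) = -8 - q (X(q, y) = 5 - (q - 1*(-13)) = 5 - (q + 13) = 5 - (13 + q) = 5 + (-13 - q) = -8 - q)
r = 1369 (r = (-6 + 43)² = 37² = 1369)
m = -3205/2 (m = (-3197 - (-8 - 1*(-16)))/2 = (-3197 - (-8 + 16))/2 = (-3197 - 1*8)/2 = (-3197 - 8)/2 = (½)*(-3205) = -3205/2 ≈ -1602.5)
1/(r + m) = 1/(1369 - 3205/2) = 1/(-467/2) = -2/467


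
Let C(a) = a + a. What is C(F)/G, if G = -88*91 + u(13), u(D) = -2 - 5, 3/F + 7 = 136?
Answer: -2/344645 ≈ -5.8031e-6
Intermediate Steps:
F = 1/43 (F = 3/(-7 + 136) = 3/129 = 3*(1/129) = 1/43 ≈ 0.023256)
u(D) = -7
C(a) = 2*a
G = -8015 (G = -88*91 - 7 = -8008 - 7 = -8015)
C(F)/G = (2*(1/43))/(-8015) = (2/43)*(-1/8015) = -2/344645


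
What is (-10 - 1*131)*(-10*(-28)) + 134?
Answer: -39346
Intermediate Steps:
(-10 - 1*131)*(-10*(-28)) + 134 = (-10 - 131)*280 + 134 = -141*280 + 134 = -39480 + 134 = -39346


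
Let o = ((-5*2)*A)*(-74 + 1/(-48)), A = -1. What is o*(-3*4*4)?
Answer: 35530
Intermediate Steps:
o = -17765/24 (o = (-5*2*(-1))*(-74 + 1/(-48)) = (-10*(-1))*(-74 - 1/48) = 10*(-3553/48) = -17765/24 ≈ -740.21)
o*(-3*4*4) = -17765*(-3*4)*4/24 = -(-17765)*4/2 = -17765/24*(-48) = 35530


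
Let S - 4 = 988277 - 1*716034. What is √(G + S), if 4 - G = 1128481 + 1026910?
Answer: 2*I*√470785 ≈ 1372.3*I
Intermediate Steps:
G = -2155387 (G = 4 - (1128481 + 1026910) = 4 - 1*2155391 = 4 - 2155391 = -2155387)
S = 272247 (S = 4 + (988277 - 1*716034) = 4 + (988277 - 716034) = 4 + 272243 = 272247)
√(G + S) = √(-2155387 + 272247) = √(-1883140) = 2*I*√470785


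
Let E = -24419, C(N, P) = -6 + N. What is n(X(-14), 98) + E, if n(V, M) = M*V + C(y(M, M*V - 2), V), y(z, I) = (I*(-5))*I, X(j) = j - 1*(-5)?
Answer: -3932587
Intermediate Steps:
X(j) = 5 + j (X(j) = j + 5 = 5 + j)
y(z, I) = -5*I**2 (y(z, I) = (-5*I)*I = -5*I**2)
n(V, M) = -6 - 5*(-2 + M*V)**2 + M*V (n(V, M) = M*V + (-6 - 5*(M*V - 2)**2) = M*V + (-6 - 5*(-2 + M*V)**2) = -6 - 5*(-2 + M*V)**2 + M*V)
n(X(-14), 98) + E = (-6 - 5*(-2 + 98*(5 - 14))**2 + 98*(5 - 14)) - 24419 = (-6 - 5*(-2 + 98*(-9))**2 + 98*(-9)) - 24419 = (-6 - 5*(-2 - 882)**2 - 882) - 24419 = (-6 - 5*(-884)**2 - 882) - 24419 = (-6 - 5*781456 - 882) - 24419 = (-6 - 3907280 - 882) - 24419 = -3908168 - 24419 = -3932587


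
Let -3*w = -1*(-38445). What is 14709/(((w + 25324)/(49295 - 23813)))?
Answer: 374814738/12509 ≈ 29964.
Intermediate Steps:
w = -12815 (w = -(-1)*(-38445)/3 = -1/3*38445 = -12815)
14709/(((w + 25324)/(49295 - 23813))) = 14709/(((-12815 + 25324)/(49295 - 23813))) = 14709/((12509/25482)) = 14709/((12509*(1/25482))) = 14709/(12509/25482) = 14709*(25482/12509) = 374814738/12509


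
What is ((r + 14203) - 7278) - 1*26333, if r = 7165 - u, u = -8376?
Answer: -3867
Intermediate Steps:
r = 15541 (r = 7165 - 1*(-8376) = 7165 + 8376 = 15541)
((r + 14203) - 7278) - 1*26333 = ((15541 + 14203) - 7278) - 1*26333 = (29744 - 7278) - 26333 = 22466 - 26333 = -3867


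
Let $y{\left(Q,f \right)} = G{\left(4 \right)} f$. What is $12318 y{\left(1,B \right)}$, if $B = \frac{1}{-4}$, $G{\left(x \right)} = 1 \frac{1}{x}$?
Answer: $- \frac{6159}{8} \approx -769.88$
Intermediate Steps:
$G{\left(x \right)} = \frac{1}{x}$
$B = - \frac{1}{4} \approx -0.25$
$y{\left(Q,f \right)} = \frac{f}{4}$
$12318 y{\left(1,B \right)} = 12318 \cdot \frac{1}{4} \left(- \frac{1}{4}\right) = 12318 \left(- \frac{1}{16}\right) = - \frac{6159}{8}$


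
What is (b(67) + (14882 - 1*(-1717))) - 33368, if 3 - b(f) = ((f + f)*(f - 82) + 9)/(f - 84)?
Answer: -287023/17 ≈ -16884.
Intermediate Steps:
b(f) = 3 - (9 + 2*f*(-82 + f))/(-84 + f) (b(f) = 3 - ((f + f)*(f - 82) + 9)/(f - 84) = 3 - ((2*f)*(-82 + f) + 9)/(-84 + f) = 3 - (2*f*(-82 + f) + 9)/(-84 + f) = 3 - (9 + 2*f*(-82 + f))/(-84 + f))
(b(67) + (14882 - 1*(-1717))) - 33368 = ((-261 - 2*67² + 167*67)/(-84 + 67) + (14882 - 1*(-1717))) - 33368 = ((-261 - 2*4489 + 11189)/(-17) + (14882 + 1717)) - 33368 = (-(-261 - 8978 + 11189)/17 + 16599) - 33368 = (-1/17*1950 + 16599) - 33368 = (-1950/17 + 16599) - 33368 = 280233/17 - 33368 = -287023/17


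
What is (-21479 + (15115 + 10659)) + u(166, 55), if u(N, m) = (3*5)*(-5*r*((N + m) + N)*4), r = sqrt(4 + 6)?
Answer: 4295 - 116100*sqrt(10) ≈ -3.6285e+5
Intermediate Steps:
r = sqrt(10) ≈ 3.1623
u(N, m) = -300*sqrt(10)*(m + 2*N) (u(N, m) = (3*5)*(-5*sqrt(10)*((N + m) + N)*4) = 15*(-5*sqrt(10)*(m + 2*N)*4) = 15*(-20*sqrt(10)*(m + 2*N)) = -300*sqrt(10)*(m + 2*N))
(-21479 + (15115 + 10659)) + u(166, 55) = (-21479 + (15115 + 10659)) + 300*sqrt(10)*(-1*55 - 2*166) = (-21479 + 25774) + 300*sqrt(10)*(-55 - 332) = 4295 + 300*sqrt(10)*(-387) = 4295 - 116100*sqrt(10)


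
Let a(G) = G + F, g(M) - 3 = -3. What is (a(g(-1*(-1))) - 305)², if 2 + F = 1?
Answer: 93636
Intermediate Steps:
F = -1 (F = -2 + 1 = -1)
g(M) = 0 (g(M) = 3 - 3 = 0)
a(G) = -1 + G (a(G) = G - 1 = -1 + G)
(a(g(-1*(-1))) - 305)² = ((-1 + 0) - 305)² = (-1 - 305)² = (-306)² = 93636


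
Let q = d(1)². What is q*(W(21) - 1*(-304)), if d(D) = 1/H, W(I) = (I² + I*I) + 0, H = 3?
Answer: 1186/9 ≈ 131.78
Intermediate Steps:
W(I) = 2*I² (W(I) = (I² + I²) + 0 = 2*I² + 0 = 2*I²)
d(D) = ⅓ (d(D) = 1/3 = ⅓)
q = ⅑ (q = (⅓)² = ⅑ ≈ 0.11111)
q*(W(21) - 1*(-304)) = (2*21² - 1*(-304))/9 = (2*441 + 304)/9 = (882 + 304)/9 = (⅑)*1186 = 1186/9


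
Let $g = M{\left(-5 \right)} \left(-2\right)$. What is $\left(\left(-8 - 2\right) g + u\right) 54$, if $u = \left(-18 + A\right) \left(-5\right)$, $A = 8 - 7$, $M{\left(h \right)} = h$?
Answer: $-810$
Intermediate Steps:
$A = 1$ ($A = 8 - 7 = 1$)
$g = 10$ ($g = \left(-5\right) \left(-2\right) = 10$)
$u = 85$ ($u = \left(-18 + 1\right) \left(-5\right) = \left(-17\right) \left(-5\right) = 85$)
$\left(\left(-8 - 2\right) g + u\right) 54 = \left(\left(-8 - 2\right) 10 + 85\right) 54 = \left(\left(-10\right) 10 + 85\right) 54 = \left(-100 + 85\right) 54 = \left(-15\right) 54 = -810$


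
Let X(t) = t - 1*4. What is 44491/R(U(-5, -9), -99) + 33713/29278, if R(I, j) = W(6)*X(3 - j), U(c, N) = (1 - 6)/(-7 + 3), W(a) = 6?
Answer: 661215371/8607732 ≈ 76.816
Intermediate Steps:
U(c, N) = 5/4 (U(c, N) = -5/(-4) = -5*(-¼) = 5/4)
X(t) = -4 + t (X(t) = t - 4 = -4 + t)
R(I, j) = -6 - 6*j (R(I, j) = 6*(-4 + (3 - j)) = 6*(-1 - j) = -6 - 6*j)
44491/R(U(-5, -9), -99) + 33713/29278 = 44491/(-6 - 6*(-99)) + 33713/29278 = 44491/(-6 + 594) + 33713*(1/29278) = 44491/588 + 33713/29278 = 661215371/8607732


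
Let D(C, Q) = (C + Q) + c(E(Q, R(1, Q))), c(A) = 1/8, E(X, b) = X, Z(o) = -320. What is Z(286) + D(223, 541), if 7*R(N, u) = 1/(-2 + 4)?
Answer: 3553/8 ≈ 444.13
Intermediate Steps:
R(N, u) = 1/14 (R(N, u) = 1/(7*(-2 + 4)) = (⅐)/2 = (⅐)*(½) = 1/14)
c(A) = ⅛
D(C, Q) = ⅛ + C + Q (D(C, Q) = (C + Q) + ⅛ = ⅛ + C + Q)
Z(286) + D(223, 541) = -320 + (⅛ + 223 + 541) = -320 + 6113/8 = 3553/8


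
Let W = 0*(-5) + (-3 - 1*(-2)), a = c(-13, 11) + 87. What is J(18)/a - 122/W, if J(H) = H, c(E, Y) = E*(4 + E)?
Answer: 4151/34 ≈ 122.09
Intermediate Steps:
a = 204 (a = -13*(4 - 13) + 87 = -13*(-9) + 87 = 117 + 87 = 204)
W = -1 (W = 0 + (-3 + 2) = 0 - 1 = -1)
J(18)/a - 122/W = 18/204 - 122/(-1) = 18*(1/204) - 122*(-1) = 3/34 + 122 = 4151/34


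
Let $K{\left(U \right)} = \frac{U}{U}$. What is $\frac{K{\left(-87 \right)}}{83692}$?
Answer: $\frac{1}{83692} \approx 1.1949 \cdot 10^{-5}$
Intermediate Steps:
$K{\left(U \right)} = 1$
$\frac{K{\left(-87 \right)}}{83692} = 1 \cdot \frac{1}{83692} = \frac{1}{83692}$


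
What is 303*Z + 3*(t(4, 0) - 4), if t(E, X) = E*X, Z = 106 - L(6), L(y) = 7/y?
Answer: 63505/2 ≈ 31753.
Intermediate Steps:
Z = 629/6 (Z = 106 - 7/6 = 629/6 ≈ 104.83)
303*Z + 3*(t(4, 0) - 4) = 303*(629/6) + 3*(4*0 - 4) = 63529/2 + 3*(0 - 4) = 63529/2 + 3*(-4) = 63529/2 - 12 = 63505/2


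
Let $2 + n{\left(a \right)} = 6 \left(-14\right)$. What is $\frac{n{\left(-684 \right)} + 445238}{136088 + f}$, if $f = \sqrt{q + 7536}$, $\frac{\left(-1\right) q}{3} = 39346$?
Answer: $\frac{30289922688}{9260027123} - \frac{667728 i \sqrt{12278}}{9260027123} \approx 3.271 - 0.0079901 i$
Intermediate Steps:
$q = -118038$ ($q = \left(-3\right) 39346 = -118038$)
$f = 3 i \sqrt{12278}$ ($f = \sqrt{-118038 + 7536} = \sqrt{-110502} = 3 i \sqrt{12278} \approx 332.42 i$)
$n{\left(a \right)} = -86$ ($n{\left(a \right)} = -2 + 6 \left(-14\right) = -2 - 84 = -86$)
$\frac{n{\left(-684 \right)} + 445238}{136088 + f} = \frac{-86 + 445238}{136088 + 3 i \sqrt{12278}} = \frac{445152}{136088 + 3 i \sqrt{12278}}$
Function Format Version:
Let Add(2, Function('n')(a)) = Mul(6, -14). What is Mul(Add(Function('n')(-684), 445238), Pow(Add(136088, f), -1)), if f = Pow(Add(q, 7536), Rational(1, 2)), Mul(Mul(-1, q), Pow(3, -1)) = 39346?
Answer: Add(Rational(30289922688, 9260027123), Mul(Rational(-667728, 9260027123), I, Pow(12278, Rational(1, 2)))) ≈ Add(3.2710, Mul(-0.0079901, I))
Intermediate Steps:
q = -118038 (q = Mul(-3, 39346) = -118038)
f = Mul(3, I, Pow(12278, Rational(1, 2))) (f = Pow(Add(-118038, 7536), Rational(1, 2)) = Pow(-110502, Rational(1, 2)) = Mul(3, I, Pow(12278, Rational(1, 2))) ≈ Mul(332.42, I))
Function('n')(a) = -86 (Function('n')(a) = Add(-2, Mul(6, -14)) = Add(-2, -84) = -86)
Mul(Add(Function('n')(-684), 445238), Pow(Add(136088, f), -1)) = Mul(Add(-86, 445238), Pow(Add(136088, Mul(3, I, Pow(12278, Rational(1, 2)))), -1)) = Mul(445152, Pow(Add(136088, Mul(3, I, Pow(12278, Rational(1, 2)))), -1))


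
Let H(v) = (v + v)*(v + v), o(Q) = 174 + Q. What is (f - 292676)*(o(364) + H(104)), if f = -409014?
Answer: -30735425380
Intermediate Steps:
H(v) = 4*v² (H(v) = (2*v)*(2*v) = 4*v²)
(f - 292676)*(o(364) + H(104)) = (-409014 - 292676)*((174 + 364) + 4*104²) = -701690*(538 + 4*10816) = -701690*(538 + 43264) = -701690*43802 = -30735425380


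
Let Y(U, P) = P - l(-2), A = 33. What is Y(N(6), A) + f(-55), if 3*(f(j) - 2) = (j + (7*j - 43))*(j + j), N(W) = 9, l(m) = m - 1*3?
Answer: 17750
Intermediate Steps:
l(m) = -3 + m (l(m) = m - 3 = -3 + m)
Y(U, P) = 5 + P (Y(U, P) = P - (-3 - 2) = P - 1*(-5) = P + 5 = 5 + P)
f(j) = 2 + 2*j*(-43 + 8*j)/3 (f(j) = 2 + ((j + (7*j - 43))*(j + j))/3 = 2 + ((j + (-43 + 7*j))*(2*j))/3 = 2 + ((-43 + 8*j)*(2*j))/3 = 2 + (2*j*(-43 + 8*j))/3 = 2 + 2*j*(-43 + 8*j)/3)
Y(N(6), A) + f(-55) = (5 + 33) + (2 - 86/3*(-55) + (16/3)*(-55)**2) = 38 + (2 + 4730/3 + (16/3)*3025) = 38 + (2 + 4730/3 + 48400/3) = 38 + 17712 = 17750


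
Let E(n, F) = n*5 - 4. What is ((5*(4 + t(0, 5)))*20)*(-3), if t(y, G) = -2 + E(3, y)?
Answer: -3900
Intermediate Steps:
E(n, F) = -4 + 5*n (E(n, F) = 5*n - 4 = -4 + 5*n)
t(y, G) = 9 (t(y, G) = -2 + (-4 + 5*3) = -2 + (-4 + 15) = -2 + 11 = 9)
((5*(4 + t(0, 5)))*20)*(-3) = ((5*(4 + 9))*20)*(-3) = ((5*13)*20)*(-3) = (65*20)*(-3) = 1300*(-3) = -3900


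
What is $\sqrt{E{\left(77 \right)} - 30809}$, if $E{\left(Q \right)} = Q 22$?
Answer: $3 i \sqrt{3235} \approx 170.63 i$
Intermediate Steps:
$E{\left(Q \right)} = 22 Q$
$\sqrt{E{\left(77 \right)} - 30809} = \sqrt{22 \cdot 77 - 30809} = \sqrt{1694 - 30809} = \sqrt{-29115} = 3 i \sqrt{3235}$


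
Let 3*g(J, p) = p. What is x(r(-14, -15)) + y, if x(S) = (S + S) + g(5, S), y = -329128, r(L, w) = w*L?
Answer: -328638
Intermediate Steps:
g(J, p) = p/3
r(L, w) = L*w
x(S) = 7*S/3 (x(S) = (S + S) + S/3 = 2*S + S/3 = 7*S/3)
x(r(-14, -15)) + y = 7*(-14*(-15))/3 - 329128 = (7/3)*210 - 329128 = 490 - 329128 = -328638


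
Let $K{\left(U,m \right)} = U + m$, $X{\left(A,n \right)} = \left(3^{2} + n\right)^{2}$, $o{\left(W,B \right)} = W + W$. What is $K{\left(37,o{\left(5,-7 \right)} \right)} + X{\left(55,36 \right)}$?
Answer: $2072$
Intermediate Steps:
$o{\left(W,B \right)} = 2 W$
$X{\left(A,n \right)} = \left(9 + n\right)^{2}$
$K{\left(37,o{\left(5,-7 \right)} \right)} + X{\left(55,36 \right)} = \left(37 + 2 \cdot 5\right) + \left(9 + 36\right)^{2} = \left(37 + 10\right) + 45^{2} = 47 + 2025 = 2072$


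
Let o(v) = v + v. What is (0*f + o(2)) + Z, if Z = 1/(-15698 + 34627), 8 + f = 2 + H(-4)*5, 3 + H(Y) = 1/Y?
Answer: 75717/18929 ≈ 4.0001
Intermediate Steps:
H(Y) = -3 + 1/Y
f = -89/4 (f = -8 + (2 + (-3 + 1/(-4))*5) = -8 + (2 + (-3 - 1/4)*5) = -8 + (2 - 13/4*5) = -8 + (2 - 65/4) = -8 - 57/4 = -89/4 ≈ -22.250)
o(v) = 2*v
Z = 1/18929 ≈ 5.2829e-5
(0*f + o(2)) + Z = (0*(-89/4) + 2*2) + 1/18929 = (0 + 4) + 1/18929 = 4 + 1/18929 = 75717/18929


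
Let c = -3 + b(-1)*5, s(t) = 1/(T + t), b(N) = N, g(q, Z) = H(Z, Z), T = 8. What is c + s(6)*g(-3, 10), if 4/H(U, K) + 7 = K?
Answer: -166/21 ≈ -7.9048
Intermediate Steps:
H(U, K) = 4/(-7 + K)
g(q, Z) = 4/(-7 + Z)
s(t) = 1/(8 + t)
c = -8 (c = -3 - 1*5 = -3 - 5 = -8)
c + s(6)*g(-3, 10) = -8 + (4/(-7 + 10))/(8 + 6) = -8 + (4/3)/14 = -8 + (4*(1/3))/14 = -8 + (1/14)*(4/3) = -8 + 2/21 = -166/21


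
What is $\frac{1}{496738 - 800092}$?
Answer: $- \frac{1}{303354} \approx -3.2965 \cdot 10^{-6}$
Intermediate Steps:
$\frac{1}{496738 - 800092} = \frac{1}{-303354} = - \frac{1}{303354}$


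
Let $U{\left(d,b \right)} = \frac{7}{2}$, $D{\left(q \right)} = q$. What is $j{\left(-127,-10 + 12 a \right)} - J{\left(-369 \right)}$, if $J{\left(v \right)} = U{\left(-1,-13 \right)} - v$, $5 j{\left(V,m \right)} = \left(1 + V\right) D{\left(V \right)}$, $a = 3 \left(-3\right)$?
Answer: $\frac{28279}{10} \approx 2827.9$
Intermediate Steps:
$U{\left(d,b \right)} = \frac{7}{2}$ ($U{\left(d,b \right)} = 7 \cdot \frac{1}{2} = \frac{7}{2}$)
$a = -9$
$j{\left(V,m \right)} = \frac{V \left(1 + V\right)}{5}$ ($j{\left(V,m \right)} = \frac{\left(1 + V\right) V}{5} = \frac{V \left(1 + V\right)}{5}$)
$J{\left(v \right)} = \frac{7}{2} - v$
$j{\left(-127,-10 + 12 a \right)} - J{\left(-369 \right)} = \frac{1}{5} \left(-127\right) \left(1 - 127\right) - \left(\frac{7}{2} - -369\right) = \frac{1}{5} \left(-127\right) \left(-126\right) - \left(\frac{7}{2} + 369\right) = \frac{16002}{5} - \frac{745}{2} = \frac{28279}{10}$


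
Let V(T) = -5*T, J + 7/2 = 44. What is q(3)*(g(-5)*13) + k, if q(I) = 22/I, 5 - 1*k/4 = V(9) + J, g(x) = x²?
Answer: 7264/3 ≈ 2421.3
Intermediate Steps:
J = 81/2 (J = -7/2 + 44 = 81/2 ≈ 40.500)
k = 38 (k = 20 - 4*(-5*9 + 81/2) = 20 - 4*(-45 + 81/2) = 20 - 4*(-9/2) = 20 + 18 = 38)
q(3)*(g(-5)*13) + k = (22/3)*((-5)²*13) + 38 = (22*(⅓))*(25*13) + 38 = (22/3)*325 + 38 = 7150/3 + 38 = 7264/3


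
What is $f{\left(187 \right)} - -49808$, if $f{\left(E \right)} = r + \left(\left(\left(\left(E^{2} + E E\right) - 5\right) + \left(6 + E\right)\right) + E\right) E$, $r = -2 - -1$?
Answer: $13198338$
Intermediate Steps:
$r = -1$ ($r = -2 + 1 = -1$)
$f{\left(E \right)} = -1 + E \left(1 + 2 E + 2 E^{2}\right)$ ($f{\left(E \right)} = -1 + \left(\left(\left(\left(E^{2} + E E\right) - 5\right) + \left(6 + E\right)\right) + E\right) E = -1 + \left(\left(\left(\left(E^{2} + E^{2}\right) - 5\right) + \left(6 + E\right)\right) + E\right) E = -1 + \left(\left(\left(2 E^{2} - 5\right) + \left(6 + E\right)\right) + E\right) E = -1 + \left(\left(\left(-5 + 2 E^{2}\right) + \left(6 + E\right)\right) + E\right) E = -1 + \left(\left(1 + E + 2 E^{2}\right) + E\right) E = -1 + \left(1 + 2 E + 2 E^{2}\right) E = -1 + E \left(1 + 2 E + 2 E^{2}\right)$)
$f{\left(187 \right)} - -49808 = \left(-1 + 187 + 2 \cdot 187^{2} + 2 \cdot 187^{3}\right) - -49808 = \left(-1 + 187 + 2 \cdot 34969 + 2 \cdot 6539203\right) + 49808 = \left(-1 + 187 + 69938 + 13078406\right) + 49808 = 13148530 + 49808 = 13198338$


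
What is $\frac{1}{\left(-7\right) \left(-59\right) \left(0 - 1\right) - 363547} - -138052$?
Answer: $\frac{50245405919}{363960} \approx 1.3805 \cdot 10^{5}$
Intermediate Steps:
$\frac{1}{\left(-7\right) \left(-59\right) \left(0 - 1\right) - 363547} - -138052 = \frac{1}{413 \left(-1\right) - 363547} + 138052 = \frac{1}{-413 - 363547} + 138052 = \frac{1}{-363960} + 138052 = - \frac{1}{363960} + 138052 = \frac{50245405919}{363960}$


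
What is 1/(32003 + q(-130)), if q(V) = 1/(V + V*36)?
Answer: 4810/153934429 ≈ 3.1247e-5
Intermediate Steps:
q(V) = 1/(37*V) (q(V) = 1/(V + 36*V) = 1/(37*V))
1/(32003 + q(-130)) = 1/(32003 + (1/37)/(-130)) = 1/(32003 + (1/37)*(-1/130)) = 1/(32003 - 1/4810) = 1/(153934429/4810) = 4810/153934429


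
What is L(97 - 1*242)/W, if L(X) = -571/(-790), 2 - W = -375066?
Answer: 571/296303720 ≈ 1.9271e-6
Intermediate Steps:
W = 375068 (W = 2 - 1*(-375066) = 2 + 375066 = 375068)
L(X) = 571/790 (L(X) = -571*(-1/790) = 571/790)
L(97 - 1*242)/W = (571/790)/375068 = (571/790)*(1/375068) = 571/296303720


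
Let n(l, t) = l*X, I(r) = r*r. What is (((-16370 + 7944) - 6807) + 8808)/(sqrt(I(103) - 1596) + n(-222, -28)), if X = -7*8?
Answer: -79875600/154545611 + 6425*sqrt(9013)/154545611 ≈ -0.51289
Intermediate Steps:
X = -56
I(r) = r**2
n(l, t) = -56*l (n(l, t) = l*(-56) = -56*l)
(((-16370 + 7944) - 6807) + 8808)/(sqrt(I(103) - 1596) + n(-222, -28)) = (((-16370 + 7944) - 6807) + 8808)/(sqrt(103**2 - 1596) - 56*(-222)) = ((-8426 - 6807) + 8808)/(sqrt(10609 - 1596) + 12432) = (-15233 + 8808)/(sqrt(9013) + 12432) = -6425/(12432 + sqrt(9013))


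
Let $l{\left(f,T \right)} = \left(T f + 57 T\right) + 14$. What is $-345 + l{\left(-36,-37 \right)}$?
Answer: $-1108$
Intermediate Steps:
$l{\left(f,T \right)} = 14 + 57 T + T f$ ($l{\left(f,T \right)} = \left(57 T + T f\right) + 14 = 14 + 57 T + T f$)
$-345 + l{\left(-36,-37 \right)} = -345 + \left(14 + 57 \left(-37\right) - -1332\right) = -345 + \left(14 - 2109 + 1332\right) = -345 - 763 = -1108$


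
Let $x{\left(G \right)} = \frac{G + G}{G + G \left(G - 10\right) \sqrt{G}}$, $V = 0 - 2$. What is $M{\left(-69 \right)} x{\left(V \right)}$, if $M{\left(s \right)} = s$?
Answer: $- \frac{138}{289} - \frac{1656 i \sqrt{2}}{289} \approx -0.47751 - 8.1036 i$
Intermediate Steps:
$V = -2$ ($V = 0 - 2 = -2$)
$x{\left(G \right)} = \frac{2 G}{G + G^{\frac{3}{2}} \left(-10 + G\right)}$ ($x{\left(G \right)} = \frac{2 G}{G + G \left(-10 + G\right) \sqrt{G}} = \frac{2 G}{G + G^{\frac{3}{2}} \left(-10 + G\right)}$)
$M{\left(-69 \right)} x{\left(V \right)} = - 69 \cdot 2 \left(-2\right) \frac{1}{-2 + \left(-2\right)^{\frac{5}{2}} - 10 \left(-2\right)^{\frac{3}{2}}} = - 69 \cdot 2 \left(-2\right) \frac{1}{-2 + 4 i \sqrt{2} - 10 \left(- 2 i \sqrt{2}\right)} = - 69 \cdot 2 \left(-2\right) \frac{1}{-2 + 4 i \sqrt{2} + 20 i \sqrt{2}} = - 69 \cdot 2 \left(-2\right) \frac{1}{-2 + 24 i \sqrt{2}} = - 69 \left(- \frac{4}{-2 + 24 i \sqrt{2}}\right) = \frac{276}{-2 + 24 i \sqrt{2}}$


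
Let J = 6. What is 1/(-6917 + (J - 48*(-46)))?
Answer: -1/4703 ≈ -0.00021263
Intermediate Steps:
1/(-6917 + (J - 48*(-46))) = 1/(-6917 + (6 - 48*(-46))) = 1/(-6917 + (6 + 2208)) = 1/(-6917 + 2214) = 1/(-4703) = -1/4703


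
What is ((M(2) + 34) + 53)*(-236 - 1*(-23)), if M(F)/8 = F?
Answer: -21939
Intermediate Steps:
M(F) = 8*F
((M(2) + 34) + 53)*(-236 - 1*(-23)) = ((8*2 + 34) + 53)*(-236 - 1*(-23)) = ((16 + 34) + 53)*(-236 + 23) = (50 + 53)*(-213) = 103*(-213) = -21939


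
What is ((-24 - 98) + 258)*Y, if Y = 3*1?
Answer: 408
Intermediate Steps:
Y = 3
((-24 - 98) + 258)*Y = ((-24 - 98) + 258)*3 = (-122 + 258)*3 = 136*3 = 408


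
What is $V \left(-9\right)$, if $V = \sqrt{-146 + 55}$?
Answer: $- 9 i \sqrt{91} \approx - 85.854 i$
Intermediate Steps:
$V = i \sqrt{91}$ ($V = \sqrt{-91} = i \sqrt{91} \approx 9.5394 i$)
$V \left(-9\right) = i \sqrt{91} \left(-9\right) = - 9 i \sqrt{91}$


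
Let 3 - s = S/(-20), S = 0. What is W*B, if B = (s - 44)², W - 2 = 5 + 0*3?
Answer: 11767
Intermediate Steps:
s = 3 (s = 3 - 0/(-20) = 3 - 0*(-1)/20 = 3 - 1*0 = 3 + 0 = 3)
W = 7 (W = 2 + (5 + 0*3) = 2 + (5 + 0) = 2 + 5 = 7)
B = 1681 (B = (3 - 44)² = (-41)² = 1681)
W*B = 7*1681 = 11767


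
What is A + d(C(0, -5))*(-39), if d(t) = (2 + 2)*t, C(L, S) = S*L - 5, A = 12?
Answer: 792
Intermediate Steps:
C(L, S) = -5 + L*S (C(L, S) = L*S - 5 = -5 + L*S)
d(t) = 4*t
A + d(C(0, -5))*(-39) = 12 + (4*(-5 + 0*(-5)))*(-39) = 12 + (4*(-5 + 0))*(-39) = 12 + (4*(-5))*(-39) = 12 - 20*(-39) = 12 + 780 = 792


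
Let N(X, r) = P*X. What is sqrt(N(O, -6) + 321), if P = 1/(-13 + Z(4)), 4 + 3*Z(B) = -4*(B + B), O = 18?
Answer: sqrt(8007)/5 ≈ 17.896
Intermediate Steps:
Z(B) = -4/3 - 8*B/3 (Z(B) = -4/3 + (-4*(B + B))/3 = -4/3 + (-8*B)/3 = -4/3 - 8*B/3)
P = -1/25 (P = 1/(-13 + (-4/3 - 8/3*4)) = 1/(-13 + (-4/3 - 32/3)) = 1/(-13 - 12) = 1/(-25) = -1/25 ≈ -0.040000)
N(X, r) = -X/25
sqrt(N(O, -6) + 321) = sqrt(-1/25*18 + 321) = sqrt(-18/25 + 321) = sqrt(8007/25) = sqrt(8007)/5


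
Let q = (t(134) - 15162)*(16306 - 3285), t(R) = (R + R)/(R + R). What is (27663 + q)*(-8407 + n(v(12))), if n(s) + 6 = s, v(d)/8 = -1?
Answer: 1662168289278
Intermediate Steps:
v(d) = -8 (v(d) = 8*(-1) = -8)
t(R) = 1 (t(R) = (2*R)/((2*R)) = (2*R)*(1/(2*R)) = 1)
n(s) = -6 + s
q = -197411381 (q = (1 - 15162)*(16306 - 3285) = -15161*13021 = -197411381)
(27663 + q)*(-8407 + n(v(12))) = (27663 - 197411381)*(-8407 + (-6 - 8)) = -197383718*(-8407 - 14) = -197383718*(-8421) = 1662168289278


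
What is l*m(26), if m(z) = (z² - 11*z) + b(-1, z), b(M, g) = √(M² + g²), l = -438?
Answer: -170820 - 438*√677 ≈ -1.8222e+5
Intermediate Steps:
m(z) = z² + √(1 + z²) - 11*z (m(z) = (z² - 11*z) + √((-1)² + z²) = (z² - 11*z) + √(1 + z²) = z² + √(1 + z²) - 11*z)
l*m(26) = -438*(26² + √(1 + 26²) - 11*26) = -438*(676 + √(1 + 676) - 286) = -438*(676 + √677 - 286) = -438*(390 + √677) = -170820 - 438*√677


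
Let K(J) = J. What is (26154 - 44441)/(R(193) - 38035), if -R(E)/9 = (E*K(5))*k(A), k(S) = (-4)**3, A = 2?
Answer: -18287/517805 ≈ -0.035316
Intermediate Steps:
k(S) = -64
R(E) = 2880*E (R(E) = -9*E*5*(-64) = -9*5*E*(-64) = -(-2880)*E = 2880*E)
(26154 - 44441)/(R(193) - 38035) = (26154 - 44441)/(2880*193 - 38035) = -18287/(555840 - 38035) = -18287/517805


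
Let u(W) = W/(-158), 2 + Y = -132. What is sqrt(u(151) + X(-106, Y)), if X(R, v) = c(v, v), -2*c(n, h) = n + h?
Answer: 7*sqrt(67782)/158 ≈ 11.534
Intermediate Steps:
Y = -134 (Y = -2 - 132 = -134)
u(W) = -W/158 (u(W) = W*(-1/158) = -W/158)
c(n, h) = -h/2 - n/2 (c(n, h) = -(n + h)/2 = -(h + n)/2 = -h/2 - n/2)
X(R, v) = -v (X(R, v) = -v/2 - v/2 = -v)
sqrt(u(151) + X(-106, Y)) = sqrt(-1/158*151 - 1*(-134)) = sqrt(-151/158 + 134) = sqrt(21021/158) = 7*sqrt(67782)/158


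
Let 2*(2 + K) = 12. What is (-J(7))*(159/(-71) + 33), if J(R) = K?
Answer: -8736/71 ≈ -123.04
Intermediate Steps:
K = 4 (K = -2 + (½)*12 = -2 + 6 = 4)
J(R) = 4
(-J(7))*(159/(-71) + 33) = (-1*4)*(159/(-71) + 33) = -4*(159*(-1/71) + 33) = -4*(-159/71 + 33) = -4*2184/71 = -8736/71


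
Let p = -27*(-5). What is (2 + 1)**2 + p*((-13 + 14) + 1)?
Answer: 279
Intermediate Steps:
p = 135
(2 + 1)**2 + p*((-13 + 14) + 1) = (2 + 1)**2 + 135*((-13 + 14) + 1) = 3**2 + 135*(1 + 1) = 9 + 135*2 = 9 + 270 = 279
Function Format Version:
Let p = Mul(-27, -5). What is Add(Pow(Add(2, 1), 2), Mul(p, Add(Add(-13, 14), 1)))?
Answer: 279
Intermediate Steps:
p = 135
Add(Pow(Add(2, 1), 2), Mul(p, Add(Add(-13, 14), 1))) = Add(Pow(Add(2, 1), 2), Mul(135, Add(Add(-13, 14), 1))) = Add(Pow(3, 2), Mul(135, Add(1, 1))) = Add(9, Mul(135, 2)) = Add(9, 270) = 279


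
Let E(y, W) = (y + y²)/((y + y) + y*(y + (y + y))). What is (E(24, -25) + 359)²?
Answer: 707081281/5476 ≈ 1.2912e+5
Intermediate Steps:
E(y, W) = (y + y²)/(2*y + 3*y²) (E(y, W) = (y + y²)/(2*y + y*(y + 2*y)) = (y + y²)/(2*y + y*(3*y)) = (y + y²)/(2*y + 3*y²))
(E(24, -25) + 359)² = ((1 + 24)/(2 + 3*24) + 359)² = (25/(2 + 72) + 359)² = (25/74 + 359)² = (26591/74)² = 707081281/5476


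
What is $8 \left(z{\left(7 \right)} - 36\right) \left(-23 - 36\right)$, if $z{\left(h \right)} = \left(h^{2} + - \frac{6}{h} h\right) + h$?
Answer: $-6608$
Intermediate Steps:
$z{\left(h \right)} = -6 + h + h^{2}$ ($z{\left(h \right)} = \left(h^{2} - 6\right) + h = \left(-6 + h^{2}\right) + h = -6 + h + h^{2}$)
$8 \left(z{\left(7 \right)} - 36\right) \left(-23 - 36\right) = 8 \left(\left(-6 + 7 + 7^{2}\right) - 36\right) \left(-23 - 36\right) = 8 \left(\left(-6 + 7 + 49\right) - 36\right) \left(-59\right) = 8 \left(50 - 36\right) \left(-59\right) = 8 \cdot 14 \left(-59\right) = 8 \left(-826\right) = -6608$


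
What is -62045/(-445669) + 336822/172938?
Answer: 26806843688/12845517587 ≈ 2.0869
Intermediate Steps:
-62045/(-445669) + 336822/172938 = -62045*(-1/445669) + 336822*(1/172938) = 62045/445669 + 56137/28823 = 26806843688/12845517587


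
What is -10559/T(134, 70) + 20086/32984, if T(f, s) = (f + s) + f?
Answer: -85372247/2787148 ≈ -30.631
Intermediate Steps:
T(f, s) = s + 2*f
-10559/T(134, 70) + 20086/32984 = -10559/(70 + 2*134) + 20086/32984 = -10559/(70 + 268) + 20086*(1/32984) = -10559/338 + 10043/16492 = -85372247/2787148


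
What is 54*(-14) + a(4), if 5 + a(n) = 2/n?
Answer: -1521/2 ≈ -760.50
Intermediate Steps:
a(n) = -5 + 2/n
54*(-14) + a(4) = 54*(-14) + (-5 + 2/4) = -756 + (-5 + 2*(¼)) = -756 + (-5 + ½) = -756 - 9/2 = -1521/2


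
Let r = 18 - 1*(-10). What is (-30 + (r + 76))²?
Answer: 5476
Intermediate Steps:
r = 28 (r = 18 + 10 = 28)
(-30 + (r + 76))² = (-30 + (28 + 76))² = (-30 + 104)² = 74² = 5476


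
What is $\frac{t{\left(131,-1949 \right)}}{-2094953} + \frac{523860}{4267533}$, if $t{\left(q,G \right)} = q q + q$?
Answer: $\frac{341222632648}{2980093686983} \approx 0.1145$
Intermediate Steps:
$t{\left(q,G \right)} = q + q^{2}$ ($t{\left(q,G \right)} = q^{2} + q = q + q^{2}$)
$\frac{t{\left(131,-1949 \right)}}{-2094953} + \frac{523860}{4267533} = \frac{131 \left(1 + 131\right)}{-2094953} + \frac{523860}{4267533} = 131 \cdot 132 \left(- \frac{1}{2094953}\right) + 523860 \cdot \frac{1}{4267533} = 17292 \left(- \frac{1}{2094953}\right) + \frac{174620}{1422511} = - \frac{17292}{2094953} + \frac{174620}{1422511} = \frac{341222632648}{2980093686983}$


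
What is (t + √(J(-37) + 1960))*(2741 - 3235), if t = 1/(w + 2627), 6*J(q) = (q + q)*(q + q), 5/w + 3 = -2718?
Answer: -672087/3574031 - 494*√25854/3 ≈ -26477.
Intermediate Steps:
w = -5/2721 (w = 5/(-3 - 2718) = 5/(-2721) = 5*(-1/2721) = -5/2721 ≈ -0.0018376)
J(q) = 2*q²/3 (J(q) = ((q + q)*(q + q))/6 = ((2*q)*(2*q))/6 = (4*q²)/6 = 2*q²/3)
t = 2721/7148062 (t = 1/(-5/2721 + 2627) = 1/(7148062/2721) = 2721/7148062 ≈ 0.00038066)
(t + √(J(-37) + 1960))*(2741 - 3235) = (2721/7148062 + √((⅔)*(-37)² + 1960))*(2741 - 3235) = (2721/7148062 + √((⅔)*1369 + 1960))*(-494) = (2721/7148062 + √(2738/3 + 1960))*(-494) = (2721/7148062 + √(8618/3))*(-494) = (2721/7148062 + √25854/3)*(-494) = -672087/3574031 - 494*√25854/3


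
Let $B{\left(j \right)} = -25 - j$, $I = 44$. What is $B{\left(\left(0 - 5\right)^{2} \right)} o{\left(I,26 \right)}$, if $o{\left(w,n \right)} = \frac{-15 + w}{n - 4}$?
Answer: $- \frac{725}{11} \approx -65.909$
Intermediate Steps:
$o{\left(w,n \right)} = \frac{-15 + w}{-4 + n}$
$B{\left(\left(0 - 5\right)^{2} \right)} o{\left(I,26 \right)} = \left(-25 - \left(0 - 5\right)^{2}\right) \frac{-15 + 44}{-4 + 26} = \left(-25 - \left(-5\right)^{2}\right) \frac{1}{22} \cdot 29 = \left(-25 - 25\right) \frac{1}{22} \cdot 29 = \left(-25 - 25\right) \frac{29}{22} = \left(-50\right) \frac{29}{22} = - \frac{725}{11}$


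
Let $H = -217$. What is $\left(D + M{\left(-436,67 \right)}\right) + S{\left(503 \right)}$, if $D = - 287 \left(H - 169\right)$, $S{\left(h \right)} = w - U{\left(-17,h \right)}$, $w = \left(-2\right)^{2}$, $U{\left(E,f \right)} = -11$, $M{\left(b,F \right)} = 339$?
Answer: $111136$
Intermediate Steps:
$w = 4$
$S{\left(h \right)} = 15$ ($S{\left(h \right)} = 4 - -11 = 4 + 11 = 15$)
$D = 110782$ ($D = - 287 \left(-217 - 169\right) = \left(-287\right) \left(-386\right) = 110782$)
$\left(D + M{\left(-436,67 \right)}\right) + S{\left(503 \right)} = \left(110782 + 339\right) + 15 = 111121 + 15 = 111136$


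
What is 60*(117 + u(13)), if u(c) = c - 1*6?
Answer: 7440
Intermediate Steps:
u(c) = -6 + c (u(c) = c - 6 = -6 + c)
60*(117 + u(13)) = 60*(117 + (-6 + 13)) = 60*(117 + 7) = 60*124 = 7440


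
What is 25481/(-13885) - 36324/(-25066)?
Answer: -67174003/174020705 ≈ -0.38601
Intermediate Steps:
25481/(-13885) - 36324/(-25066) = 25481*(-1/13885) - 36324*(-1/25066) = -25481/13885 + 18162/12533 = -67174003/174020705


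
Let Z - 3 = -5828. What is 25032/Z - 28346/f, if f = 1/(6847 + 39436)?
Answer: -7642038397382/5825 ≈ -1.3119e+9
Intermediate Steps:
Z = -5825 (Z = 3 - 5828 = -5825)
f = 1/46283 ≈ 2.1606e-5
25032/Z - 28346/f = 25032/(-5825) - 28346/1/46283 = 25032*(-1/5825) - 28346*46283 = -25032/5825 - 1311937918 = -7642038397382/5825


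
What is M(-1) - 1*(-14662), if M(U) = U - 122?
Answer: 14539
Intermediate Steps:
M(U) = -122 + U
M(-1) - 1*(-14662) = (-122 - 1) - 1*(-14662) = -123 + 14662 = 14539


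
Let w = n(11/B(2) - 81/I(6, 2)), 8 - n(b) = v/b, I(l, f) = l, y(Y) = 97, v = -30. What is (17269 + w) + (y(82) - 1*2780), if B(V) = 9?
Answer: 3224734/221 ≈ 14592.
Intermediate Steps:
n(b) = 8 + 30/b (n(b) = 8 - (-30)/b = 8 + 30/b)
w = 1228/221 (w = 8 + 30/(11/9 - 81/6) = 8 + 30/(11*(⅑) - 81*⅙) = 8 + 30/(11/9 - 27/2) = 8 + 30/(-221/18) = 8 + 30*(-18/221) = 8 - 540/221 = 1228/221 ≈ 5.5566)
(17269 + w) + (y(82) - 1*2780) = (17269 + 1228/221) + (97 - 1*2780) = 3817677/221 + (97 - 2780) = 3817677/221 - 2683 = 3224734/221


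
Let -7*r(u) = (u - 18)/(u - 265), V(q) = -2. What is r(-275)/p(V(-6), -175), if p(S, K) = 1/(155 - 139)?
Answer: -1172/945 ≈ -1.2402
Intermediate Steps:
r(u) = -(-18 + u)/(7*(-265 + u)) (r(u) = -(u - 18)/(7*(u - 265)) = -(-18 + u)/(7*(-265 + u)))
p(S, K) = 1/16
r(-275)/p(V(-6), -175) = ((18 - 1*(-275))/(7*(-265 - 275)))/(1/16) = ((⅐)*(18 + 275)/(-540))*16 = ((⅐)*(-1/540)*293)*16 = -293/3780*16 = -1172/945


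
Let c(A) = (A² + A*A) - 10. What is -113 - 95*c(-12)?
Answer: -26523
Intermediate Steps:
c(A) = -10 + 2*A² (c(A) = (A² + A²) - 10 = 2*A² - 10 = -10 + 2*A²)
-113 - 95*c(-12) = -113 - 95*(-10 + 2*(-12)²) = -113 - 95*(-10 + 2*144) = -113 - 95*(-10 + 288) = -113 - 95*278 = -113 - 26410 = -26523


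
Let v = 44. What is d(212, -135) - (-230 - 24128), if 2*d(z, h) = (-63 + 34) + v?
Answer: 48731/2 ≈ 24366.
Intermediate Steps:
d(z, h) = 15/2 (d(z, h) = ((-63 + 34) + 44)/2 = (-29 + 44)/2 = (½)*15 = 15/2)
d(212, -135) - (-230 - 24128) = 15/2 - (-230 - 24128) = 15/2 - 1*(-24358) = 15/2 + 24358 = 48731/2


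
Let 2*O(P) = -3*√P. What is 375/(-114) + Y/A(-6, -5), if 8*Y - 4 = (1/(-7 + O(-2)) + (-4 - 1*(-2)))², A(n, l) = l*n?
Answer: (-311694*√2 + 660185*I)/(2280*(-89*I + 42*√2)) ≈ -3.2539 - 0.00070408*I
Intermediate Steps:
O(P) = -3*√P/2 (O(P) = (-3*√P)/2 = -3*√P/2)
Y = ½ + (-2 + 1/(-7 - 3*I*√2/2))²/8 (Y = ½ + (1/(-7 - 3*I*√2/2) + (-4 - 1*(-2)))²/8 = ½ + (1/(-7 - 3*I*√2/2) + (-4 + 2))²/8 = ½ + (1/(-7 - 3*I*√2/2) - 2)²/8 = ½ + (-2 + 1/(-7 - 3*I*√2/2))²/8 ≈ 1.0674 - 0.021122*I)
375/(-114) + Y/A(-6, -5) = 375/(-114) + ((-385*I + 174*√2)/(4*(-89*I + 42*√2)))/((-5*(-6))) = 375*(-1/114) + ((-385*I + 174*√2)/(4*(-89*I + 42*√2)))/30 = -125/38 + ((-385*I + 174*√2)/(4*(-89*I + 42*√2)))*(1/30) = -125/38 + (-385*I + 174*√2)/(120*(-89*I + 42*√2))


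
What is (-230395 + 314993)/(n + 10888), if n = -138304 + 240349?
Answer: 84598/112933 ≈ 0.74910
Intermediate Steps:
n = 102045
(-230395 + 314993)/(n + 10888) = (-230395 + 314993)/(102045 + 10888) = 84598/112933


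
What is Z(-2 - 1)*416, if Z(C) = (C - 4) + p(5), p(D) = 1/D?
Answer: -14144/5 ≈ -2828.8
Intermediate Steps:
Z(C) = -19/5 + C (Z(C) = (C - 4) + 1/5 = (-4 + C) + ⅕ = -19/5 + C)
Z(-2 - 1)*416 = (-19/5 + (-2 - 1))*416 = (-19/5 - 3)*416 = -34/5*416 = -14144/5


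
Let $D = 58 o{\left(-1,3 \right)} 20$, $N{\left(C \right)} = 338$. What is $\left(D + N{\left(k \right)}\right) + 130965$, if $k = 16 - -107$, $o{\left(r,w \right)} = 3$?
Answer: $134783$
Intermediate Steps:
$k = 123$ ($k = 16 + 107 = 123$)
$D = 3480$ ($D = 58 \cdot 3 \cdot 20 = 174 \cdot 20 = 3480$)
$\left(D + N{\left(k \right)}\right) + 130965 = \left(3480 + 338\right) + 130965 = 3818 + 130965 = 134783$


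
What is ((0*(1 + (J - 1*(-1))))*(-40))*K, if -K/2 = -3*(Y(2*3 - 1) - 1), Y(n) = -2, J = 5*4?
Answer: 0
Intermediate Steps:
J = 20
K = -18 (K = -(-6)*(-2 - 1) = -(-6)*(-3) = -2*9 = -18)
((0*(1 + (J - 1*(-1))))*(-40))*K = ((0*(1 + (20 - 1*(-1))))*(-40))*(-18) = ((0*(1 + (20 + 1)))*(-40))*(-18) = ((0*(1 + 21))*(-40))*(-18) = ((0*22)*(-40))*(-18) = (0*(-40))*(-18) = 0*(-18) = 0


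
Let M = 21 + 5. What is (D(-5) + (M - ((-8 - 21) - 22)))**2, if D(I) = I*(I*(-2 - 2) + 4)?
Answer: 1849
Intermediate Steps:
M = 26
D(I) = I*(4 - 4*I) (D(I) = I*(I*(-4) + 4) = I*(-4*I + 4) = I*(4 - 4*I))
(D(-5) + (M - ((-8 - 21) - 22)))**2 = (4*(-5)*(1 - 1*(-5)) + (26 - ((-8 - 21) - 22)))**2 = (4*(-5)*(1 + 5) + (26 - (-29 - 22)))**2 = (4*(-5)*6 + (26 - 1*(-51)))**2 = (-120 + (26 + 51))**2 = (-120 + 77)**2 = (-43)**2 = 1849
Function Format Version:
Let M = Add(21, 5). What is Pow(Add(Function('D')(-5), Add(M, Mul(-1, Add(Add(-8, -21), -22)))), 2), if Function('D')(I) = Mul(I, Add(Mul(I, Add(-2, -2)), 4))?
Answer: 1849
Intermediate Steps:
M = 26
Function('D')(I) = Mul(I, Add(4, Mul(-4, I))) (Function('D')(I) = Mul(I, Add(Mul(I, -4), 4)) = Mul(I, Add(Mul(-4, I), 4)) = Mul(I, Add(4, Mul(-4, I))))
Pow(Add(Function('D')(-5), Add(M, Mul(-1, Add(Add(-8, -21), -22)))), 2) = Pow(Add(Mul(4, -5, Add(1, Mul(-1, -5))), Add(26, Mul(-1, Add(Add(-8, -21), -22)))), 2) = Pow(Add(Mul(4, -5, Add(1, 5)), Add(26, Mul(-1, Add(-29, -22)))), 2) = Pow(Add(Mul(4, -5, 6), Add(26, Mul(-1, -51))), 2) = Pow(Add(-120, Add(26, 51)), 2) = Pow(Add(-120, 77), 2) = Pow(-43, 2) = 1849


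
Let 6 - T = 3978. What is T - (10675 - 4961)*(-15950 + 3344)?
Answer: 72026712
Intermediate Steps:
T = -3972 (T = 6 - 1*3978 = 6 - 3978 = -3972)
T - (10675 - 4961)*(-15950 + 3344) = -3972 - (10675 - 4961)*(-15950 + 3344) = -3972 - 5714*(-12606) = -3972 - 1*(-72030684) = -3972 + 72030684 = 72026712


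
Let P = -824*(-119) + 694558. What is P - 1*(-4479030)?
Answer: 5271644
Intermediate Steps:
P = 792614 (P = 98056 + 694558 = 792614)
P - 1*(-4479030) = 792614 - 1*(-4479030) = 792614 + 4479030 = 5271644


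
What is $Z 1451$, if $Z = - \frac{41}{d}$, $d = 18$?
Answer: $- \frac{59491}{18} \approx -3305.1$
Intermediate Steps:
$Z = - \frac{41}{18} \approx -2.2778$
$Z 1451 = \left(- \frac{41}{18}\right) 1451 = - \frac{59491}{18}$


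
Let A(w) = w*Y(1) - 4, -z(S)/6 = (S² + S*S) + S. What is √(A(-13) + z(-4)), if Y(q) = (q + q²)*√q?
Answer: 3*I*√22 ≈ 14.071*I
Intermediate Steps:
Y(q) = √q*(q + q²)
z(S) = -12*S² - 6*S (z(S) = -6*((S² + S*S) + S) = -6*((S² + S²) + S) = -6*(2*S² + S) = -6*(S + 2*S²) = -12*S² - 6*S)
A(w) = -4 + 2*w (A(w) = w*(1^(3/2)*(1 + 1)) - 4 = w*(1*2) - 4 = w*2 - 4 = 2*w - 4 = -4 + 2*w)
√(A(-13) + z(-4)) = √((-4 + 2*(-13)) - 6*(-4)*(1 + 2*(-4))) = √((-4 - 26) - 6*(-4)*(1 - 8)) = √(-30 - 6*(-4)*(-7)) = √(-30 - 168) = √(-198) = 3*I*√22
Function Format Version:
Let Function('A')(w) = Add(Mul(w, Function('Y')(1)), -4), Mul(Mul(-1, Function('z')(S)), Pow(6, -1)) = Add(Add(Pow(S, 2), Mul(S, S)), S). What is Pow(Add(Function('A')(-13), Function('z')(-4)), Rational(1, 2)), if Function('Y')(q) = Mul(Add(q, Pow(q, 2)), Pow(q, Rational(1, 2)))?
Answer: Mul(3, I, Pow(22, Rational(1, 2))) ≈ Mul(14.071, I)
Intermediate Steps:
Function('Y')(q) = Mul(Pow(q, Rational(1, 2)), Add(q, Pow(q, 2)))
Function('z')(S) = Add(Mul(-12, Pow(S, 2)), Mul(-6, S)) (Function('z')(S) = Mul(-6, Add(Add(Pow(S, 2), Mul(S, S)), S)) = Mul(-6, Add(Add(Pow(S, 2), Pow(S, 2)), S)) = Mul(-6, Add(Mul(2, Pow(S, 2)), S)) = Mul(-6, Add(S, Mul(2, Pow(S, 2)))) = Add(Mul(-12, Pow(S, 2)), Mul(-6, S)))
Function('A')(w) = Add(-4, Mul(2, w)) (Function('A')(w) = Add(Mul(w, Mul(Pow(1, Rational(3, 2)), Add(1, 1))), -4) = Add(Mul(w, Mul(1, 2)), -4) = Add(Mul(w, 2), -4) = Add(Mul(2, w), -4) = Add(-4, Mul(2, w)))
Pow(Add(Function('A')(-13), Function('z')(-4)), Rational(1, 2)) = Pow(Add(Add(-4, Mul(2, -13)), Mul(-6, -4, Add(1, Mul(2, -4)))), Rational(1, 2)) = Pow(Add(Add(-4, -26), Mul(-6, -4, Add(1, -8))), Rational(1, 2)) = Pow(Add(-30, Mul(-6, -4, -7)), Rational(1, 2)) = Pow(Add(-30, -168), Rational(1, 2)) = Pow(-198, Rational(1, 2)) = Mul(3, I, Pow(22, Rational(1, 2)))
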